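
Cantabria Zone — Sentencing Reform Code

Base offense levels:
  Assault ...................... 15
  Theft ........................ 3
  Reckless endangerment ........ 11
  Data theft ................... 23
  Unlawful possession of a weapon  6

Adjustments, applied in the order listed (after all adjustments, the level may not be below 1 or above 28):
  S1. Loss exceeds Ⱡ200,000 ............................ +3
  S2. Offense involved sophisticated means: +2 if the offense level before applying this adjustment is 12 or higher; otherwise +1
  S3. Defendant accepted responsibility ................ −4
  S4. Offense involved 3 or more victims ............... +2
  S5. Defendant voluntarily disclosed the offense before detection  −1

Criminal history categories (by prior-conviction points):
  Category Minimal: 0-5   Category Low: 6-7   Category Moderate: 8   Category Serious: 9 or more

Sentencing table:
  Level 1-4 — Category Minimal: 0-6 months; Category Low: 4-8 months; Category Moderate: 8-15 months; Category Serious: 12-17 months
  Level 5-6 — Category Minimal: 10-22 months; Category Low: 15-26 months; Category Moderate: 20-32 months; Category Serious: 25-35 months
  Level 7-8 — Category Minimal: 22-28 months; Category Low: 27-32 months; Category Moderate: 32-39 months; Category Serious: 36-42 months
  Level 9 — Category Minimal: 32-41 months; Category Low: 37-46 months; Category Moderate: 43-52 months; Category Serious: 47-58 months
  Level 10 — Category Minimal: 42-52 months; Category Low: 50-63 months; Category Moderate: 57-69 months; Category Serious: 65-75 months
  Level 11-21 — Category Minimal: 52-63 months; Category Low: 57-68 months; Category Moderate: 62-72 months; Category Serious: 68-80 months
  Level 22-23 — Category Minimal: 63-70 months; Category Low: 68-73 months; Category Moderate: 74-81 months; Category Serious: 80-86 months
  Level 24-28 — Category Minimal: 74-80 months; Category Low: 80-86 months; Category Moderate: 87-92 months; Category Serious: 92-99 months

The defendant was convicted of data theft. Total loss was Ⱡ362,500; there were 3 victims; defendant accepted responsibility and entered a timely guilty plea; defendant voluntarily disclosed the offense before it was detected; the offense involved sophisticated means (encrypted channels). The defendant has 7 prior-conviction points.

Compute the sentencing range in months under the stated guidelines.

Base offense level for data theft: 23.
S1 applies: 23 + 3 = 26.
S2 applies (level before this adjustment is 26 ≥ 12, so +2): 26 + 2 = 28.
S3 applies: 28 − 4 = 24.
S4 applies: 24 + 2 = 26.
S5 applies: 26 − 1 = 25.
Final offense level: 25.
Criminal history: 7 prior points → Category Low (6-7).
Level 25 falls in the 24-28 band.
Grid: Level 24-28 × Category Low = 80-86 months.

80-86 months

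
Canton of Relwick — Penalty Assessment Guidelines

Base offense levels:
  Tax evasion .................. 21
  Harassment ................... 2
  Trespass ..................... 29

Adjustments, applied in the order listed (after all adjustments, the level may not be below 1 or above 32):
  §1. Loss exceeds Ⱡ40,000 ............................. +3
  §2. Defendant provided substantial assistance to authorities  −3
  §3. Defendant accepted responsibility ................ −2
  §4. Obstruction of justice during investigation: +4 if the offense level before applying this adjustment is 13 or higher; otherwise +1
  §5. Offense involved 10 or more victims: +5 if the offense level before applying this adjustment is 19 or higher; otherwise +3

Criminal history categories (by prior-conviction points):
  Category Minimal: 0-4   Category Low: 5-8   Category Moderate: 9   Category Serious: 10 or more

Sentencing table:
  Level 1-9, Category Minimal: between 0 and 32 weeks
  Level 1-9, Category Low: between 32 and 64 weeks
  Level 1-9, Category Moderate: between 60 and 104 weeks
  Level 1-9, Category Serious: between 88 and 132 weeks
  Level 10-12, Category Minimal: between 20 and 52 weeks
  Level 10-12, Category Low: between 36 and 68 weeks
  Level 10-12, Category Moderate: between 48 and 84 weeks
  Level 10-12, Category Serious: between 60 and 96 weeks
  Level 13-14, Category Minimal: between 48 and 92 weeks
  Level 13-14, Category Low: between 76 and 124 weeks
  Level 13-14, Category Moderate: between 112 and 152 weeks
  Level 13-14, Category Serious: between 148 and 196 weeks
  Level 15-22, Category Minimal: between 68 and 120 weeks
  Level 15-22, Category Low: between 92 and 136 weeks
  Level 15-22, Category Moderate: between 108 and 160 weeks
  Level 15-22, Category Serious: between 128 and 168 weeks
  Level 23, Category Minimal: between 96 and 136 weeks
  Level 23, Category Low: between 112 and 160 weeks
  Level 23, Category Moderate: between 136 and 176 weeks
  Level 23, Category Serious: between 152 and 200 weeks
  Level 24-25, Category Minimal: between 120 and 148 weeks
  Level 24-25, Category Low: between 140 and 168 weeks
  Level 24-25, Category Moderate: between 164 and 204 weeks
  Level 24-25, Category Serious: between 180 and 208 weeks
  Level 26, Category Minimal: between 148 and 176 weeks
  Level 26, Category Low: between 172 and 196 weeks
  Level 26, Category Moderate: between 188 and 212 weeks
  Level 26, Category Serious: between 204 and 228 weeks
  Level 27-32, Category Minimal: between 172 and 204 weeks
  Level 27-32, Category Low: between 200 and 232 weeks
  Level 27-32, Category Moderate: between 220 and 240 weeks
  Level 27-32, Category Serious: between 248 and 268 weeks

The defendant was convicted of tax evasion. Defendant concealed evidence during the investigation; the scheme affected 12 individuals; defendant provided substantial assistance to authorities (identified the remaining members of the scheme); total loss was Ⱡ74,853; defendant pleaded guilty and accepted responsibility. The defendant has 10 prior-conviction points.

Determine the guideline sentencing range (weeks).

248-268 weeks

Base offense level for tax evasion: 21.
§1 applies: 21 + 3 = 24.
§2 applies: 24 − 3 = 21.
§3 applies: 21 − 2 = 19.
§4 applies (level before this adjustment is 19 ≥ 13, so +4): 19 + 4 = 23.
§5 applies (level before this adjustment is 23 ≥ 19, so +5): 23 + 5 = 28.
Final offense level: 28.
Criminal history: 10 prior points → Category Serious (10+).
Level 28 falls in the 27-32 band.
Grid: Level 27-32 × Category Serious = 248-268 weeks.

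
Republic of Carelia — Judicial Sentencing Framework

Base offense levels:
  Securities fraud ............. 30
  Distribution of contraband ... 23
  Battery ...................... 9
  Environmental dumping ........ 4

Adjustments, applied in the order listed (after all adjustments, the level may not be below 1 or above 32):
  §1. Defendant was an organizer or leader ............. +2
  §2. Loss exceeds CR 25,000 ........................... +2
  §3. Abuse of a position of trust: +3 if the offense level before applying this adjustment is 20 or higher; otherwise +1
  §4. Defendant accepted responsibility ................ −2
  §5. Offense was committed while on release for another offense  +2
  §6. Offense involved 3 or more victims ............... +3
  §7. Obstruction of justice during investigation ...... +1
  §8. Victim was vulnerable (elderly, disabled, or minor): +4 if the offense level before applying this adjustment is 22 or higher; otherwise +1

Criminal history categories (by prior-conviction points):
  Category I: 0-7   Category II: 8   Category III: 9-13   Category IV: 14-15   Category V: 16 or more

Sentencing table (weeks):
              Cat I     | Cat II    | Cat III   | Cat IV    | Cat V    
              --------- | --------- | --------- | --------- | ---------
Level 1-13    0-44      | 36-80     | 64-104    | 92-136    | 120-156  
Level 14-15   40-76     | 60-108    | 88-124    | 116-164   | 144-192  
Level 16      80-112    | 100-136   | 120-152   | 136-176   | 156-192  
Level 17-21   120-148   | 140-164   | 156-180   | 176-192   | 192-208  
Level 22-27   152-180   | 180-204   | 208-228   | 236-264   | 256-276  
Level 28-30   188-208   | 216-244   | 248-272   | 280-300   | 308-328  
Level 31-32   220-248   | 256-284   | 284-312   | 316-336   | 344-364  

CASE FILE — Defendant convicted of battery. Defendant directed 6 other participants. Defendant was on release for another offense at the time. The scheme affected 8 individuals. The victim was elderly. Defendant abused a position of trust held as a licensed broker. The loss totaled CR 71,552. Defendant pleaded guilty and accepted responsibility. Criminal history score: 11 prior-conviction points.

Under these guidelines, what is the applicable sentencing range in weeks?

156-180 weeks

Base offense level for battery: 9.
§1 applies: 9 + 2 = 11.
§2 applies: 11 + 2 = 13.
§3 applies (level before this adjustment is 13 < 20, so +1): 13 + 1 = 14.
§4 applies: 14 − 2 = 12.
§5 applies: 12 + 2 = 14.
§6 applies: 14 + 3 = 17.
§7 does not apply.
§8 applies (level before this adjustment is 17 < 22, so +1): 17 + 1 = 18.
Final offense level: 18.
Criminal history: 11 prior points → Category III (9-13).
Level 18 falls in the 17-21 band.
Grid: Level 17-21 × Category III = 156-180 weeks.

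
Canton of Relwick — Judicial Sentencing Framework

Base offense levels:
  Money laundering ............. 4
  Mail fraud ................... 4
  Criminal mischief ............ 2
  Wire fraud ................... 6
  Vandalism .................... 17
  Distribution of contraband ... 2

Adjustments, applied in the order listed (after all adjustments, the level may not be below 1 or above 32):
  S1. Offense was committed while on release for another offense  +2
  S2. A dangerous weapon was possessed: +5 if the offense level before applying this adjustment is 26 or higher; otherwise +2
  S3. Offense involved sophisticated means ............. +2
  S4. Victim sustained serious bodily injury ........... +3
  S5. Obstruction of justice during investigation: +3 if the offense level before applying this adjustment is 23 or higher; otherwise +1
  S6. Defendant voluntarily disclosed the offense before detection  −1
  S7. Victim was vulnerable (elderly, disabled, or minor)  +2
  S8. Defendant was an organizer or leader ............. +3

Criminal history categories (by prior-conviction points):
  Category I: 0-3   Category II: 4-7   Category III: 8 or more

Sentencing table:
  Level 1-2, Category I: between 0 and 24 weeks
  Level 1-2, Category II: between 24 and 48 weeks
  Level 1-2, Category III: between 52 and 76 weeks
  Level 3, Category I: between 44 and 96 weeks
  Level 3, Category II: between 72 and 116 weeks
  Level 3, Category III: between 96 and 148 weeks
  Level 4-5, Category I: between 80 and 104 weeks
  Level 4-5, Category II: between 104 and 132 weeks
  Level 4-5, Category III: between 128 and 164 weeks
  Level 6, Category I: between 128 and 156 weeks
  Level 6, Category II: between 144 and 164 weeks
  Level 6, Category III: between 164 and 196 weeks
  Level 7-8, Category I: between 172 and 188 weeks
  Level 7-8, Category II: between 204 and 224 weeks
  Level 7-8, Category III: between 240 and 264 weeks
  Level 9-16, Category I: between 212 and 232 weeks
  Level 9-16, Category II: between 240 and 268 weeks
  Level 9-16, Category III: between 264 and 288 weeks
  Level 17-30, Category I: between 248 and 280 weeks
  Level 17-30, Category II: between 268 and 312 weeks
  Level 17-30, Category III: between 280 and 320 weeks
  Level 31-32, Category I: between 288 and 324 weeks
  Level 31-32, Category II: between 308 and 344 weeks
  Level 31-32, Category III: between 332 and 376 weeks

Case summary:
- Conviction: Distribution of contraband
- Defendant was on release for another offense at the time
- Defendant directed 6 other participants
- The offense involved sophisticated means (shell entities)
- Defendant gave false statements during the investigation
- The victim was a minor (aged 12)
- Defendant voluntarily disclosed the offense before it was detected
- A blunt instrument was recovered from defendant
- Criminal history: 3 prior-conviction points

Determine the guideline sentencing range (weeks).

Base offense level for distribution of contraband: 2.
S1 applies: 2 + 2 = 4.
S2 applies (level before this adjustment is 4 < 26, so +2): 4 + 2 = 6.
S3 applies: 6 + 2 = 8.
S4 does not apply.
S5 applies (level before this adjustment is 8 < 23, so +1): 8 + 1 = 9.
S6 applies: 9 − 1 = 8.
S7 applies: 8 + 2 = 10.
S8 applies: 10 + 3 = 13.
Final offense level: 13.
Criminal history: 3 prior points → Category I (0-3).
Level 13 falls in the 9-16 band.
Grid: Level 9-16 × Category I = 212-232 weeks.

212-232 weeks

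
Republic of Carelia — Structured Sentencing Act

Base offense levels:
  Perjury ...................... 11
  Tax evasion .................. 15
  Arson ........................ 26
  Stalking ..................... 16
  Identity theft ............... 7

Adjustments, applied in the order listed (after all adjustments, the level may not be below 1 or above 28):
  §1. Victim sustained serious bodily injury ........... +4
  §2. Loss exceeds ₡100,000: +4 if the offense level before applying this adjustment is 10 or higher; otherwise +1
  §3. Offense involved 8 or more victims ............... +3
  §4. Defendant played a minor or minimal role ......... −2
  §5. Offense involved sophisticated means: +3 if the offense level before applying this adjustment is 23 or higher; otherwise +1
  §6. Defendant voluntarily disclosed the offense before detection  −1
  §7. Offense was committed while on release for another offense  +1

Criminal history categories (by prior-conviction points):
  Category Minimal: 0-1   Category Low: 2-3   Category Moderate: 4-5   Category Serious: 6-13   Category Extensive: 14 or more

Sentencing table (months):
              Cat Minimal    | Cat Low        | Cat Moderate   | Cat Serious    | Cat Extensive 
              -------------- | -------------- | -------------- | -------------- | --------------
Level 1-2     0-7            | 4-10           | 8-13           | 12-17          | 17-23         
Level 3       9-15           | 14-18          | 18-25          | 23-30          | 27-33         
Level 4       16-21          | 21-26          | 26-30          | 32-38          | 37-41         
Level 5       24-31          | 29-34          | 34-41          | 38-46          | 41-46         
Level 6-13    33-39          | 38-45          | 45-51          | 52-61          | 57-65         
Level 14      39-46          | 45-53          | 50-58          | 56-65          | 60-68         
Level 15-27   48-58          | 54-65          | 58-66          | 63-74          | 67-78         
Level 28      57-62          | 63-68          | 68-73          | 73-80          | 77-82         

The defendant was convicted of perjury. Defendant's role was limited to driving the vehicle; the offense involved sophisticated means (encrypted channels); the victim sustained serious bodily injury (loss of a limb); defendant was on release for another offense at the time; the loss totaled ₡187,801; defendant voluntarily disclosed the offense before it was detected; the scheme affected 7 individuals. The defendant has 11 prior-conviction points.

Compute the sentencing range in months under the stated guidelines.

Base offense level for perjury: 11.
§1 applies: 11 + 4 = 15.
§2 applies (level before this adjustment is 15 ≥ 10, so +4): 15 + 4 = 19.
§4 applies: 19 − 2 = 17.
§5 applies (level before this adjustment is 17 < 23, so +1): 17 + 1 = 18.
§6 applies: 18 − 1 = 17.
§7 applies: 17 + 1 = 18.
Final offense level: 18.
Criminal history: 11 prior points → Category Serious (6-13).
Level 18 falls in the 15-27 band.
Grid: Level 15-27 × Category Serious = 63-74 months.

63-74 months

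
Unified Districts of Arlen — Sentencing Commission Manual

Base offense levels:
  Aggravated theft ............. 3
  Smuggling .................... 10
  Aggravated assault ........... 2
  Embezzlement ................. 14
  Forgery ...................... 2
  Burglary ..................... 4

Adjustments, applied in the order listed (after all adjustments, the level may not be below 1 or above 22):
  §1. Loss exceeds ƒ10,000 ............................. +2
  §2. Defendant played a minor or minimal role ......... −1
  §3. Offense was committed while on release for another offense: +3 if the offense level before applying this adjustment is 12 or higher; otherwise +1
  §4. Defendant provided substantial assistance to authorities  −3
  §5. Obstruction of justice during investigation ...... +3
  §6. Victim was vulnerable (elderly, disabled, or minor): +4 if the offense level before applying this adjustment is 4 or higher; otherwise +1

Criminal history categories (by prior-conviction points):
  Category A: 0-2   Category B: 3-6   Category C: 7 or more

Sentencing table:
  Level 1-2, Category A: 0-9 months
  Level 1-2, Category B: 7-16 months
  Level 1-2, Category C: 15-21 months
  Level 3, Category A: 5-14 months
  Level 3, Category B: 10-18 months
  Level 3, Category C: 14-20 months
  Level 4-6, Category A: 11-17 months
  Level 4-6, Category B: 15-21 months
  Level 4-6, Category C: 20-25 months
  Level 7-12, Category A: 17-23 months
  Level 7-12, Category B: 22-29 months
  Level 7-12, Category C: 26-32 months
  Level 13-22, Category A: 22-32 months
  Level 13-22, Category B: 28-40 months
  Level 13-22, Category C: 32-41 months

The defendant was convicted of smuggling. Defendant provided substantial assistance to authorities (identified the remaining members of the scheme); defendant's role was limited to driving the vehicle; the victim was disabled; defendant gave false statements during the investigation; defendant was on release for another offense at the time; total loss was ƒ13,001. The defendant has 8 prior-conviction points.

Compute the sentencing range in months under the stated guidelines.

32-41 months

Base offense level for smuggling: 10.
§1 applies: 10 + 2 = 12.
§2 applies: 12 − 1 = 11.
§3 applies (level before this adjustment is 11 < 12, so +1): 11 + 1 = 12.
§4 applies: 12 − 3 = 9.
§5 applies: 9 + 3 = 12.
§6 applies (level before this adjustment is 12 ≥ 4, so +4): 12 + 4 = 16.
Final offense level: 16.
Criminal history: 8 prior points → Category C (7+).
Level 16 falls in the 13-22 band.
Grid: Level 13-22 × Category C = 32-41 months.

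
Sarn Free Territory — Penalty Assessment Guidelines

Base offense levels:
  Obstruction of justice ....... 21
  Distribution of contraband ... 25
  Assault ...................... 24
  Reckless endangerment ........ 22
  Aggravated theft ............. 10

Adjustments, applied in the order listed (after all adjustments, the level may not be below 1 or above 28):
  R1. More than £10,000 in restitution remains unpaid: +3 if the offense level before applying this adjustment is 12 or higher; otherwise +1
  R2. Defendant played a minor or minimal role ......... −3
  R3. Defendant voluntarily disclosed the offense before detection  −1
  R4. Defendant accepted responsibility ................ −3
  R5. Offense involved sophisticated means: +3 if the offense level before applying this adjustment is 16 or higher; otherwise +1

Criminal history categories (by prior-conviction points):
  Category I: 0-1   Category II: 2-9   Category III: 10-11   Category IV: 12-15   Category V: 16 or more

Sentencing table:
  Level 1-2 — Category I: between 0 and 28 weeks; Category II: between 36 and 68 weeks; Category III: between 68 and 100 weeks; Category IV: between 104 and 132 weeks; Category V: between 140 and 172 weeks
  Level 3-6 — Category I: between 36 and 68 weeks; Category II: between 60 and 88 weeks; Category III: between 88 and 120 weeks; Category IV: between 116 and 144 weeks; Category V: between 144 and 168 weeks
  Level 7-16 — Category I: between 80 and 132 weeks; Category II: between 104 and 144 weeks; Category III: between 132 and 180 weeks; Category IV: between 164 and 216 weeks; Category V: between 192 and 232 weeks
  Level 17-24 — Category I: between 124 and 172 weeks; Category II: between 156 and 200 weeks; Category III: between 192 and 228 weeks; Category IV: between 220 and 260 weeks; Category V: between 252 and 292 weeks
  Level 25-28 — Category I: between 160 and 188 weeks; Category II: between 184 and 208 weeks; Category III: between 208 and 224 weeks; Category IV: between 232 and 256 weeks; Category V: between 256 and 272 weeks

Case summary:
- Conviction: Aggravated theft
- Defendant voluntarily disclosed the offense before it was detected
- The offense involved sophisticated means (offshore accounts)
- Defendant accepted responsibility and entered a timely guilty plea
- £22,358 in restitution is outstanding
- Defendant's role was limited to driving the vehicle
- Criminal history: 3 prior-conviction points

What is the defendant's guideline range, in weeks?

60-88 weeks

Base offense level for aggravated theft: 10.
R1 applies (level before this adjustment is 10 < 12, so +1): 10 + 1 = 11.
R2 applies: 11 − 3 = 8.
R3 applies: 8 − 1 = 7.
R4 applies: 7 − 3 = 4.
R5 applies (level before this adjustment is 4 < 16, so +1): 4 + 1 = 5.
Final offense level: 5.
Criminal history: 3 prior points → Category II (2-9).
Level 5 falls in the 3-6 band.
Grid: Level 3-6 × Category II = 60-88 weeks.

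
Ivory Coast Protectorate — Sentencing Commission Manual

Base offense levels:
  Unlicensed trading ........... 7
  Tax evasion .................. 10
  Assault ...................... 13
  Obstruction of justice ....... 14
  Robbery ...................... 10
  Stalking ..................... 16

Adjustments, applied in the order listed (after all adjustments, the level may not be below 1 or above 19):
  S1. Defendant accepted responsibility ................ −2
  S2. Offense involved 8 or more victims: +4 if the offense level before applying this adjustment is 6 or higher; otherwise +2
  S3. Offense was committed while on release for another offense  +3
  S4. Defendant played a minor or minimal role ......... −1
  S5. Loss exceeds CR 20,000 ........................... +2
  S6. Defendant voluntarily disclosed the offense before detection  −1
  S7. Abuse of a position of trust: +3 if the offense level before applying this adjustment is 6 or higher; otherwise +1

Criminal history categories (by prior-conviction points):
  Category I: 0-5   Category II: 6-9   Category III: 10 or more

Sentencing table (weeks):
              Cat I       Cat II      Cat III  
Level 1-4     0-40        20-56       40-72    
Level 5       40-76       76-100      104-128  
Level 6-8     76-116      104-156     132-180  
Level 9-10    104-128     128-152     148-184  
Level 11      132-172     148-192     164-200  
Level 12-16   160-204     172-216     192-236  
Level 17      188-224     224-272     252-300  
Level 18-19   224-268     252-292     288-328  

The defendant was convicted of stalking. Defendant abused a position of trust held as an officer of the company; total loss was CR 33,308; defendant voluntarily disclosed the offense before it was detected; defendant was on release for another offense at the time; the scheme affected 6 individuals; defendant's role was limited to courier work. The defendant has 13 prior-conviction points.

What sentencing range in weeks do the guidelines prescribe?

288-328 weeks

Base offense level for stalking: 16.
S1 does not apply.
S3 applies: 16 + 3 = 19.
S4 applies: 19 − 1 = 18.
S5 applies: 18 + 2 = 20.
S6 applies: 20 − 1 = 19.
S7 applies (level before this adjustment is 19 ≥ 6, so +3): 19 + 3 = 22.
Level 22 exceeds the maximum of 19; capped at 19.
Final offense level: 19.
Criminal history: 13 prior points → Category III (10+).
Level 19 falls in the 18-19 band.
Grid: Level 18-19 × Category III = 288-328 weeks.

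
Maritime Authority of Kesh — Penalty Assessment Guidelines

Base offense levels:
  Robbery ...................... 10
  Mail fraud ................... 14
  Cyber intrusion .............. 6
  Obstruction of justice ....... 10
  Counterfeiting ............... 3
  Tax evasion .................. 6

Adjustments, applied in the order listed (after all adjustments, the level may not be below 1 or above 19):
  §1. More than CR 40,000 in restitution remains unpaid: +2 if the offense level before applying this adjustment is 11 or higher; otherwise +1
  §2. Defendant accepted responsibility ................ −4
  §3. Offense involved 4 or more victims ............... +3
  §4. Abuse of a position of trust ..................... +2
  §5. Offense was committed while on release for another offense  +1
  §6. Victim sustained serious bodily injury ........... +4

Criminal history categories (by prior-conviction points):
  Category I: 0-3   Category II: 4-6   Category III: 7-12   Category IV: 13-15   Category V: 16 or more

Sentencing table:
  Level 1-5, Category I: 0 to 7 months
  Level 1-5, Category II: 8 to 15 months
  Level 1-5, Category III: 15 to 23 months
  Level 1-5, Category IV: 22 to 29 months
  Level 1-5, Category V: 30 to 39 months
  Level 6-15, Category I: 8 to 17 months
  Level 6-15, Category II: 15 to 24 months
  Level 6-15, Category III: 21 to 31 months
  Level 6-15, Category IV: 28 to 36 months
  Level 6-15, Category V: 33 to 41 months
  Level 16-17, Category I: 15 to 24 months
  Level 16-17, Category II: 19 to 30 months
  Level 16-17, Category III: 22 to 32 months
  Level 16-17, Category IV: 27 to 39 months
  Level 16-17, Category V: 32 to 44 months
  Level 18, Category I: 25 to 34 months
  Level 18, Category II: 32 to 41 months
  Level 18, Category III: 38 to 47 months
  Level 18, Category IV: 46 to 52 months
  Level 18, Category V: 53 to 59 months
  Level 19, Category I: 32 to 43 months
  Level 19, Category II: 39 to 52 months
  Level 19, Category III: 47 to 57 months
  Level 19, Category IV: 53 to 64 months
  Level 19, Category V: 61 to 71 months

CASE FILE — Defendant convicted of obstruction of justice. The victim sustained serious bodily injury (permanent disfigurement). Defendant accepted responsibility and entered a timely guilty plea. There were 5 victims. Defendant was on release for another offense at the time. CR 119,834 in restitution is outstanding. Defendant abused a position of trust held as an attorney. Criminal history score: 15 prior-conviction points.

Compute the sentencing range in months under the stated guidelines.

27-39 months

Base offense level for obstruction of justice: 10.
§1 applies (level before this adjustment is 10 < 11, so +1): 10 + 1 = 11.
§2 applies: 11 − 4 = 7.
§3 applies: 7 + 3 = 10.
§4 applies: 10 + 2 = 12.
§5 applies: 12 + 1 = 13.
§6 applies: 13 + 4 = 17.
Final offense level: 17.
Criminal history: 15 prior points → Category IV (13-15).
Level 17 falls in the 16-17 band.
Grid: Level 16-17 × Category IV = 27-39 months.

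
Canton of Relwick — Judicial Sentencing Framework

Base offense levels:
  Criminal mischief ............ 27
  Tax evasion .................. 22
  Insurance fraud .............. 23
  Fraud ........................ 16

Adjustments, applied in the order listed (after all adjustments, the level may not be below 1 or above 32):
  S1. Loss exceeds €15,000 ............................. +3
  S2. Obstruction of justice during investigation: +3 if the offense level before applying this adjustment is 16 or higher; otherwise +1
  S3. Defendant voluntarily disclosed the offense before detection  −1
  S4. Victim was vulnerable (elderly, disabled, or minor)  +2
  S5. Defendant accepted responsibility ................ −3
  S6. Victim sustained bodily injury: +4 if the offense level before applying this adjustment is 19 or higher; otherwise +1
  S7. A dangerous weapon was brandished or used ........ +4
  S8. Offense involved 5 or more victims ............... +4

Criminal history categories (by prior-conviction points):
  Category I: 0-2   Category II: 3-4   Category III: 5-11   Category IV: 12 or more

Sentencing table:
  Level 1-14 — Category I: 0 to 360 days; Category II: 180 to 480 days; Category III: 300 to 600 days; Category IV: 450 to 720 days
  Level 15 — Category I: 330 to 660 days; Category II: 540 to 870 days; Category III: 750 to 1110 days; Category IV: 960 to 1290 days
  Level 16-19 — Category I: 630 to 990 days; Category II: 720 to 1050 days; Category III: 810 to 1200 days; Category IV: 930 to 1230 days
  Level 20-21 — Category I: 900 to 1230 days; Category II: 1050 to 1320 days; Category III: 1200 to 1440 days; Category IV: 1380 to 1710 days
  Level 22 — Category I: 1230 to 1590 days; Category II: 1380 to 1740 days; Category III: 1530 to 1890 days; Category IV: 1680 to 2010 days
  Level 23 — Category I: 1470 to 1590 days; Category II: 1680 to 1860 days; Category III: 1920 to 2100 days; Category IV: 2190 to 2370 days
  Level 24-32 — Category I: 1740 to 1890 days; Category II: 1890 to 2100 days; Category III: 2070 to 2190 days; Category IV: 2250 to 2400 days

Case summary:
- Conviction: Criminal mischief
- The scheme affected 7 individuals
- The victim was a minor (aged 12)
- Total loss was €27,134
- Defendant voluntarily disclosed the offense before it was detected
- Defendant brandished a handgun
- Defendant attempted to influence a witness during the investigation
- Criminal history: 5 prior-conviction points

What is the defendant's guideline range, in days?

Base offense level for criminal mischief: 27.
S1 applies: 27 + 3 = 30.
S2 applies (level before this adjustment is 30 ≥ 16, so +3): 30 + 3 = 33.
S3 applies: 33 − 1 = 32.
S4 applies: 32 + 2 = 34.
S5 does not apply.
S7 applies: 34 + 4 = 38.
S8 applies: 38 + 4 = 42.
Level 42 exceeds the maximum of 32; capped at 32.
Final offense level: 32.
Criminal history: 5 prior points → Category III (5-11).
Level 32 falls in the 24-32 band.
Grid: Level 24-32 × Category III = 2070-2190 days.

2070-2190 days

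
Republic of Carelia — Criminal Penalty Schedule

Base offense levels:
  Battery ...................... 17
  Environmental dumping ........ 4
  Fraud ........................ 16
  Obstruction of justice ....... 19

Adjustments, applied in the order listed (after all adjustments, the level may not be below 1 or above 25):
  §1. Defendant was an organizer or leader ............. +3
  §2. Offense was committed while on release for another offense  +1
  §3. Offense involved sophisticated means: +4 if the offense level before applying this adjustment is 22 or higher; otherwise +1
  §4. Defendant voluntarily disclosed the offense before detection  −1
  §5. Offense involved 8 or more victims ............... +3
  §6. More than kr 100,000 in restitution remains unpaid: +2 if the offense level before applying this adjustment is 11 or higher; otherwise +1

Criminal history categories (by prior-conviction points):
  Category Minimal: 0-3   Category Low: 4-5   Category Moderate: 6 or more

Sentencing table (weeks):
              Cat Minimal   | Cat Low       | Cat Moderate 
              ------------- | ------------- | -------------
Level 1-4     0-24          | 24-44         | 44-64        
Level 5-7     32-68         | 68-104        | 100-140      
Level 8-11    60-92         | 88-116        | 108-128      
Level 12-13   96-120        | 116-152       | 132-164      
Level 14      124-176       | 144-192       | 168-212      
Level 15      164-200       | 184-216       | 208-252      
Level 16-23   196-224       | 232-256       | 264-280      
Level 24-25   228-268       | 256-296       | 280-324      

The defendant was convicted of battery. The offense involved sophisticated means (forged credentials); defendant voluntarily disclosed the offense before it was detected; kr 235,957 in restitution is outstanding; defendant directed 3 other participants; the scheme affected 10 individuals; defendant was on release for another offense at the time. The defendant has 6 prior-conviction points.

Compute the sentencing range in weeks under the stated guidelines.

Base offense level for battery: 17.
§1 applies: 17 + 3 = 20.
§2 applies: 20 + 1 = 21.
§3 applies (level before this adjustment is 21 < 22, so +1): 21 + 1 = 22.
§4 applies: 22 − 1 = 21.
§5 applies: 21 + 3 = 24.
§6 applies (level before this adjustment is 24 ≥ 11, so +2): 24 + 2 = 26.
Level 26 exceeds the maximum of 25; capped at 25.
Final offense level: 25.
Criminal history: 6 prior points → Category Moderate (6+).
Level 25 falls in the 24-25 band.
Grid: Level 24-25 × Category Moderate = 280-324 weeks.

280-324 weeks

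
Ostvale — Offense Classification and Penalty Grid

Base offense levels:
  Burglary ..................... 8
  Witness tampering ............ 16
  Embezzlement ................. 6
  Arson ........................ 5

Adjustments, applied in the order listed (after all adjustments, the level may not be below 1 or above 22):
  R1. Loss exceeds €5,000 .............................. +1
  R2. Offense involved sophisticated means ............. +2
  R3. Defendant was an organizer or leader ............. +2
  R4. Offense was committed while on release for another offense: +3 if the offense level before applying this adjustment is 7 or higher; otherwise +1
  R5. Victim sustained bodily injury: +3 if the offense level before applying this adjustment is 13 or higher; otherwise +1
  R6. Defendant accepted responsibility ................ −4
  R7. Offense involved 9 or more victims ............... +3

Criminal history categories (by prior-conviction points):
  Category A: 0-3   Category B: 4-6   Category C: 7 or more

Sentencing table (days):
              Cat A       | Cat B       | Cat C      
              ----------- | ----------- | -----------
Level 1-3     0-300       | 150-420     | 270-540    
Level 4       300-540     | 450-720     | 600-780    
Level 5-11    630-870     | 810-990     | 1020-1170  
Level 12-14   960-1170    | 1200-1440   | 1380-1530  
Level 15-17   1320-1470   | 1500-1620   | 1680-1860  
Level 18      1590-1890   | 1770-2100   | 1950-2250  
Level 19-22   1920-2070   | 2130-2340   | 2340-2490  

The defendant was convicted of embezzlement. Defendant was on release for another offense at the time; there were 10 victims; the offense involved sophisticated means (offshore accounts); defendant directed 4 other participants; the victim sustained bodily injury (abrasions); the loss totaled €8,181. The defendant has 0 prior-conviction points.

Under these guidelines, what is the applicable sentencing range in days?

1920-2070 days

Base offense level for embezzlement: 6.
R1 applies: 6 + 1 = 7.
R2 applies: 7 + 2 = 9.
R3 applies: 9 + 2 = 11.
R4 applies (level before this adjustment is 11 ≥ 7, so +3): 11 + 3 = 14.
R5 applies (level before this adjustment is 14 ≥ 13, so +3): 14 + 3 = 17.
R6 does not apply.
R7 applies: 17 + 3 = 20.
Final offense level: 20.
Criminal history: 0 prior points → Category A (0-3).
Level 20 falls in the 19-22 band.
Grid: Level 19-22 × Category A = 1920-2070 days.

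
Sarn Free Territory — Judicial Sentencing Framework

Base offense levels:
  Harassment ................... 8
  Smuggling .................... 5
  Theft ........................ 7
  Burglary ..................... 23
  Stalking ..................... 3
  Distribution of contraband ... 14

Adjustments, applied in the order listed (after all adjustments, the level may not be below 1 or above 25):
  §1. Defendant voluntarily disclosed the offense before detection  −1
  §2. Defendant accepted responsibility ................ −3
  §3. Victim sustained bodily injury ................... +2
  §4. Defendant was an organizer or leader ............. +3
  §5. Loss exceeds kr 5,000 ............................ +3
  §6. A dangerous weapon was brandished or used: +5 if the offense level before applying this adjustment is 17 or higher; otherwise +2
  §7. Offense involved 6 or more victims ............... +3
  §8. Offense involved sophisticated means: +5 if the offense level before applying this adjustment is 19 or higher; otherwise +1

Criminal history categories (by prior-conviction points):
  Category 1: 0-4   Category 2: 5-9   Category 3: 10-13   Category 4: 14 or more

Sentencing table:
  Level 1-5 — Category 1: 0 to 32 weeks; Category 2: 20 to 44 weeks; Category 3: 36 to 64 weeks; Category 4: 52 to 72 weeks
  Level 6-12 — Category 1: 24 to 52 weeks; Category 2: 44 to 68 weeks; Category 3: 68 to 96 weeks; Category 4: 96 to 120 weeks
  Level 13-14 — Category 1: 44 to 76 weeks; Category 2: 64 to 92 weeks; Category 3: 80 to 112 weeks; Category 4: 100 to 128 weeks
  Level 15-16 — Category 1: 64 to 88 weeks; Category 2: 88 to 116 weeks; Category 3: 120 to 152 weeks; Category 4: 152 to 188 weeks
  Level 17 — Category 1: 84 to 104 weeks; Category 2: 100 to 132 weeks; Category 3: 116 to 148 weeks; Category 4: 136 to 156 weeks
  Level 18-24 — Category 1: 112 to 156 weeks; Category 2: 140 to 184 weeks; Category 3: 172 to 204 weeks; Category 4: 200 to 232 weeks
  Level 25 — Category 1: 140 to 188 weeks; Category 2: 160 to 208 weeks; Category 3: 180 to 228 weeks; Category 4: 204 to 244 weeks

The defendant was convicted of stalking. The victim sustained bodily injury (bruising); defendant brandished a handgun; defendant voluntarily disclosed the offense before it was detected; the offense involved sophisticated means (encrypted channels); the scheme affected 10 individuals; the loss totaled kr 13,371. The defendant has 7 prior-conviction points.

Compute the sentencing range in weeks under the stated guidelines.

64-92 weeks

Base offense level for stalking: 3.
§1 applies: 3 − 1 = 2.
§2 does not apply.
§3 applies: 2 + 2 = 4.
§4 does not apply.
§5 applies: 4 + 3 = 7.
§6 applies (level before this adjustment is 7 < 17, so +2): 7 + 2 = 9.
§7 applies: 9 + 3 = 12.
§8 applies (level before this adjustment is 12 < 19, so +1): 12 + 1 = 13.
Final offense level: 13.
Criminal history: 7 prior points → Category 2 (5-9).
Level 13 falls in the 13-14 band.
Grid: Level 13-14 × Category 2 = 64-92 weeks.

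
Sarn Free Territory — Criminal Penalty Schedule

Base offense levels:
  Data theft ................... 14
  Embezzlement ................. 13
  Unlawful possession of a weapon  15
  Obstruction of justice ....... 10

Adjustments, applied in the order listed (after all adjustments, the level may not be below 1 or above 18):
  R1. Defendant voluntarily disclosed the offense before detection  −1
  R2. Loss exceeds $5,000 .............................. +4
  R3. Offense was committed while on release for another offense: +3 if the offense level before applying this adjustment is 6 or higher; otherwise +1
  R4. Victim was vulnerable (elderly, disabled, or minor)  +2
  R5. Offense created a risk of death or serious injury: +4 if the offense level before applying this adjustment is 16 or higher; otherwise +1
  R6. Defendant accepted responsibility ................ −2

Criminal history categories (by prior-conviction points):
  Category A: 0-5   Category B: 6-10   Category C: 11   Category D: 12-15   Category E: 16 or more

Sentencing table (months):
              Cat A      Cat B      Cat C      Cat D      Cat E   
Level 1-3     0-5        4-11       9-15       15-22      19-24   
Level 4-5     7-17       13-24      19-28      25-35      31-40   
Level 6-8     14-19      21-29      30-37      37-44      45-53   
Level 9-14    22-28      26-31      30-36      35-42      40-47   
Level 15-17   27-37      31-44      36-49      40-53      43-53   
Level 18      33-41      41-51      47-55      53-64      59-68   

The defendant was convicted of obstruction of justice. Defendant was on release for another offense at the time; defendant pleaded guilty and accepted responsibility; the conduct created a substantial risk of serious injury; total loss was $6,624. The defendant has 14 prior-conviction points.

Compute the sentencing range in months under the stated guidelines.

53-64 months

Base offense level for obstruction of justice: 10.
R1 does not apply.
R2 applies: 10 + 4 = 14.
R3 applies (level before this adjustment is 14 ≥ 6, so +3): 14 + 3 = 17.
R4 does not apply.
R5 applies (level before this adjustment is 17 ≥ 16, so +4): 17 + 4 = 21.
R6 applies: 21 − 2 = 19.
Level 19 exceeds the maximum of 18; capped at 18.
Final offense level: 18.
Criminal history: 14 prior points → Category D (12-15).
Level 18 falls in the 18 band.
Grid: Level 18 × Category D = 53-64 months.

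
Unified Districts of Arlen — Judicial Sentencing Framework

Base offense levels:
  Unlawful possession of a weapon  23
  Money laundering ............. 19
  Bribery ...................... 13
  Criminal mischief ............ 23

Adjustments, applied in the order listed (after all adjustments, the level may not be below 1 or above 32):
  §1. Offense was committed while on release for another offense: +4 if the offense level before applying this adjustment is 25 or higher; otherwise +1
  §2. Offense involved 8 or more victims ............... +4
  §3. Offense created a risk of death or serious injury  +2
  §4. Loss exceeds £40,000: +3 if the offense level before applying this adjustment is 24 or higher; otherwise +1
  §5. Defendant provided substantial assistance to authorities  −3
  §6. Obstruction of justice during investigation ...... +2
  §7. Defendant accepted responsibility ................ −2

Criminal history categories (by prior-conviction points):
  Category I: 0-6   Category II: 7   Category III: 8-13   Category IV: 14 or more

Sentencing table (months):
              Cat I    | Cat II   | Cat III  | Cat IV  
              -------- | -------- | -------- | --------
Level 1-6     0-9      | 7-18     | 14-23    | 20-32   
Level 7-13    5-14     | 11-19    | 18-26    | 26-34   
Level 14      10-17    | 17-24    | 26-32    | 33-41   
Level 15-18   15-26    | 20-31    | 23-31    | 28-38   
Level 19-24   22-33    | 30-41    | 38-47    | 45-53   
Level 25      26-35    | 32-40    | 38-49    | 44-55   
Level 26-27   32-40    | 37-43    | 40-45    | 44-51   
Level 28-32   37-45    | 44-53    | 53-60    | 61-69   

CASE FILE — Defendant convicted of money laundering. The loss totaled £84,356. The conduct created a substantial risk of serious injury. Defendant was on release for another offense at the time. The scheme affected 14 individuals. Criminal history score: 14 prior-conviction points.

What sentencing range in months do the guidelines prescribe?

Base offense level for money laundering: 19.
§1 applies (level before this adjustment is 19 < 25, so +1): 19 + 1 = 20.
§2 applies: 20 + 4 = 24.
§3 applies: 24 + 2 = 26.
§4 applies (level before this adjustment is 26 ≥ 24, so +3): 26 + 3 = 29.
§7 does not apply.
Final offense level: 29.
Criminal history: 14 prior points → Category IV (14+).
Level 29 falls in the 28-32 band.
Grid: Level 28-32 × Category IV = 61-69 months.

61-69 months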